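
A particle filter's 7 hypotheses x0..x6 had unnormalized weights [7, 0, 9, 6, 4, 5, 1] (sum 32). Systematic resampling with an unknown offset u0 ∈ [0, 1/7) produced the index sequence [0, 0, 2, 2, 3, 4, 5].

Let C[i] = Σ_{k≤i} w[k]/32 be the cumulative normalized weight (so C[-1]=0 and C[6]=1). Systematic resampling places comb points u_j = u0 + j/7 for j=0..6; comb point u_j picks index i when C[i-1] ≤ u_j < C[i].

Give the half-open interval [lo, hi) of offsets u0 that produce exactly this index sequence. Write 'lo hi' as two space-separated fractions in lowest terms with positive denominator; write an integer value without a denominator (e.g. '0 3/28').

C = [7/32, 7/32, 1/2, 11/16, 13/16, 31/32, 1]
j=0 picked index 0: u0 ∈ [0, 7/32)
j=1 picked index 0: u0 ∈ [-1/7, 17/224)
j=2 picked index 2: u0 ∈ [-15/224, 3/14)
j=3 picked index 2: u0 ∈ [-47/224, 1/14)
j=4 picked index 3: u0 ∈ [-1/14, 13/112)
j=5 picked index 4: u0 ∈ [-3/112, 11/112)
j=6 picked index 5: u0 ∈ [-5/112, 25/224)
intersection: [0, 1/14)

0 1/14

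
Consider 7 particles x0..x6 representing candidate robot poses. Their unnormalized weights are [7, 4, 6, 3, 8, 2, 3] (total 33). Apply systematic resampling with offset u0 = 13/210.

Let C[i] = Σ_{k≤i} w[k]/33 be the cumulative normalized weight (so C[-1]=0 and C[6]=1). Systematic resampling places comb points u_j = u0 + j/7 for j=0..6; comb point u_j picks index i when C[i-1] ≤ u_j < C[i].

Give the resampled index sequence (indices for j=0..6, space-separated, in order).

C = [7/33, 1/3, 17/33, 20/33, 28/33, 10/11, 1]
j=0: u_0=13/210 ∈ [0, 7/33) → index 0
j=1: u_1=43/210 ∈ [0, 7/33) → index 0
j=2: u_2=73/210 ∈ [1/3, 17/33) → index 2
j=3: u_3=103/210 ∈ [1/3, 17/33) → index 2
j=4: u_4=19/30 ∈ [20/33, 28/33) → index 4
j=5: u_5=163/210 ∈ [20/33, 28/33) → index 4
j=6: u_6=193/210 ∈ [10/11, 1) → index 6

0 0 2 2 4 4 6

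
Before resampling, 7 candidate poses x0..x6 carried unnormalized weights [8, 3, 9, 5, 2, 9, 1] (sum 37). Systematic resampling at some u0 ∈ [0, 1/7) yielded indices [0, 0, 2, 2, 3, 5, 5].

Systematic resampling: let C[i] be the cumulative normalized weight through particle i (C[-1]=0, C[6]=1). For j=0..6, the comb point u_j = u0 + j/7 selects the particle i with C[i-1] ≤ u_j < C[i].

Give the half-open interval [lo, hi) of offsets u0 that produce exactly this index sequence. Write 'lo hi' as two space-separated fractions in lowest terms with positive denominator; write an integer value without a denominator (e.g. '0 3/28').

C = [8/37, 11/37, 20/37, 25/37, 27/37, 36/37, 1]
j=0 picked index 0: u0 ∈ [0, 8/37)
j=1 picked index 0: u0 ∈ [-1/7, 19/259)
j=2 picked index 2: u0 ∈ [3/259, 66/259)
j=3 picked index 2: u0 ∈ [-34/259, 29/259)
j=4 picked index 3: u0 ∈ [-8/259, 27/259)
j=5 picked index 5: u0 ∈ [4/259, 67/259)
j=6 picked index 5: u0 ∈ [-33/259, 30/259)
intersection: [4/259, 19/259)

4/259 19/259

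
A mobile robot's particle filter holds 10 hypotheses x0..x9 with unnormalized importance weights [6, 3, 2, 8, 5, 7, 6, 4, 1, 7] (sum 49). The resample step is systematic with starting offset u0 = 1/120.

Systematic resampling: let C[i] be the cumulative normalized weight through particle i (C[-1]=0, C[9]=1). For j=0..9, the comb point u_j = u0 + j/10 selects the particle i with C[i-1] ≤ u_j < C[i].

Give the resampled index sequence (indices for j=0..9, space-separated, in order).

C = [6/49, 9/49, 11/49, 19/49, 24/49, 31/49, 37/49, 41/49, 6/7, 1]
j=0: u_0=1/120 ∈ [0, 6/49) → index 0
j=1: u_1=13/120 ∈ [0, 6/49) → index 0
j=2: u_2=5/24 ∈ [9/49, 11/49) → index 2
j=3: u_3=37/120 ∈ [11/49, 19/49) → index 3
j=4: u_4=49/120 ∈ [19/49, 24/49) → index 4
j=5: u_5=61/120 ∈ [24/49, 31/49) → index 5
j=6: u_6=73/120 ∈ [24/49, 31/49) → index 5
j=7: u_7=17/24 ∈ [31/49, 37/49) → index 6
j=8: u_8=97/120 ∈ [37/49, 41/49) → index 7
j=9: u_9=109/120 ∈ [6/7, 1) → index 9

0 0 2 3 4 5 5 6 7 9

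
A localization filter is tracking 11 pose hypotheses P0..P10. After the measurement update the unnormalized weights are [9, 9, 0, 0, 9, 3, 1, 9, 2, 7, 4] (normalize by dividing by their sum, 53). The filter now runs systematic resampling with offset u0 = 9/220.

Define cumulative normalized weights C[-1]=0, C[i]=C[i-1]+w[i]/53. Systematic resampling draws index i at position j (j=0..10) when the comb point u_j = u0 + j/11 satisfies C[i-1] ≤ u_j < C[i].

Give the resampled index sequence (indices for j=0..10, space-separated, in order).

C = [9/53, 18/53, 18/53, 18/53, 27/53, 30/53, 31/53, 40/53, 42/53, 49/53, 1]
j=0: u_0=9/220 ∈ [0, 9/53) → index 0
j=1: u_1=29/220 ∈ [0, 9/53) → index 0
j=2: u_2=49/220 ∈ [9/53, 18/53) → index 1
j=3: u_3=69/220 ∈ [9/53, 18/53) → index 1
j=4: u_4=89/220 ∈ [18/53, 27/53) → index 4
j=5: u_5=109/220 ∈ [18/53, 27/53) → index 4
j=6: u_6=129/220 ∈ [31/53, 40/53) → index 7
j=7: u_7=149/220 ∈ [31/53, 40/53) → index 7
j=8: u_8=169/220 ∈ [40/53, 42/53) → index 8
j=9: u_9=189/220 ∈ [42/53, 49/53) → index 9
j=10: u_10=19/20 ∈ [49/53, 1) → index 10

0 0 1 1 4 4 7 7 8 9 10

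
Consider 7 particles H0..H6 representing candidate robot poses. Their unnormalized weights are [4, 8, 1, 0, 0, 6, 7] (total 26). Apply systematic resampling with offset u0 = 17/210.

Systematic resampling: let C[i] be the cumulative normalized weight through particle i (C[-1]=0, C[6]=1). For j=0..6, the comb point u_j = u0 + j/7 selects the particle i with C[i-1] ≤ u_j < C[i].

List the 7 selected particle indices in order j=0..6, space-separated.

0 1 1 5 5 6 6

C = [2/13, 6/13, 1/2, 1/2, 1/2, 19/26, 1]
j=0: u_0=17/210 ∈ [0, 2/13) → index 0
j=1: u_1=47/210 ∈ [2/13, 6/13) → index 1
j=2: u_2=11/30 ∈ [2/13, 6/13) → index 1
j=3: u_3=107/210 ∈ [1/2, 19/26) → index 5
j=4: u_4=137/210 ∈ [1/2, 19/26) → index 5
j=5: u_5=167/210 ∈ [19/26, 1) → index 6
j=6: u_6=197/210 ∈ [19/26, 1) → index 6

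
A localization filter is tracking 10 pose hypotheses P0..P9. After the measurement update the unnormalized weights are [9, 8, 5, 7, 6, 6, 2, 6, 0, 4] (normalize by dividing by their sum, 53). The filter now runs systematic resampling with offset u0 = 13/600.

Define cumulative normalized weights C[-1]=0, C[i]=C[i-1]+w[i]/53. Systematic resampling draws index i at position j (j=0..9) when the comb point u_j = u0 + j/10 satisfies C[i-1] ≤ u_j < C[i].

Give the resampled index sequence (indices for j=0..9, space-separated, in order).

0 0 1 2 3 3 4 5 7 7

C = [9/53, 17/53, 22/53, 29/53, 35/53, 41/53, 43/53, 49/53, 49/53, 1]
j=0: u_0=13/600 ∈ [0, 9/53) → index 0
j=1: u_1=73/600 ∈ [0, 9/53) → index 0
j=2: u_2=133/600 ∈ [9/53, 17/53) → index 1
j=3: u_3=193/600 ∈ [17/53, 22/53) → index 2
j=4: u_4=253/600 ∈ [22/53, 29/53) → index 3
j=5: u_5=313/600 ∈ [22/53, 29/53) → index 3
j=6: u_6=373/600 ∈ [29/53, 35/53) → index 4
j=7: u_7=433/600 ∈ [35/53, 41/53) → index 5
j=8: u_8=493/600 ∈ [43/53, 49/53) → index 7
j=9: u_9=553/600 ∈ [43/53, 49/53) → index 7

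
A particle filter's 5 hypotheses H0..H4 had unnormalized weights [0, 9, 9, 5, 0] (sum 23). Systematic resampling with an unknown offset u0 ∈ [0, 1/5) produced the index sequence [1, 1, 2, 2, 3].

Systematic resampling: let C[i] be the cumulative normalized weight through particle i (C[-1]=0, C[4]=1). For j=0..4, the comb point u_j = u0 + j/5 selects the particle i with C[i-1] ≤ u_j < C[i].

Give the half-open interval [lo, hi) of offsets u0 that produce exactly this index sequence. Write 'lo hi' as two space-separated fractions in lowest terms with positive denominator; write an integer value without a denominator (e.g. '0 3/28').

C = [0, 9/23, 18/23, 1, 1]
j=0 picked index 1: u0 ∈ [0, 9/23)
j=1 picked index 1: u0 ∈ [-1/5, 22/115)
j=2 picked index 2: u0 ∈ [-1/115, 44/115)
j=3 picked index 2: u0 ∈ [-24/115, 21/115)
j=4 picked index 3: u0 ∈ [-2/115, 1/5)
intersection: [0, 21/115)

0 21/115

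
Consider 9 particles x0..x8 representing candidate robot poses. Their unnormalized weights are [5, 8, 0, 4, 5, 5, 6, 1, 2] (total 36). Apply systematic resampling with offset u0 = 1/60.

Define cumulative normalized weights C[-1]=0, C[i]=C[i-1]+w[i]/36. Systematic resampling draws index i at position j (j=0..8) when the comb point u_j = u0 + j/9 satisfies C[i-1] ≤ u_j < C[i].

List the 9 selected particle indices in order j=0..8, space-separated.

0 0 1 1 3 4 5 6 6

C = [5/36, 13/36, 13/36, 17/36, 11/18, 3/4, 11/12, 17/18, 1]
j=0: u_0=1/60 ∈ [0, 5/36) → index 0
j=1: u_1=23/180 ∈ [0, 5/36) → index 0
j=2: u_2=43/180 ∈ [5/36, 13/36) → index 1
j=3: u_3=7/20 ∈ [5/36, 13/36) → index 1
j=4: u_4=83/180 ∈ [13/36, 17/36) → index 3
j=5: u_5=103/180 ∈ [17/36, 11/18) → index 4
j=6: u_6=41/60 ∈ [11/18, 3/4) → index 5
j=7: u_7=143/180 ∈ [3/4, 11/12) → index 6
j=8: u_8=163/180 ∈ [3/4, 11/12) → index 6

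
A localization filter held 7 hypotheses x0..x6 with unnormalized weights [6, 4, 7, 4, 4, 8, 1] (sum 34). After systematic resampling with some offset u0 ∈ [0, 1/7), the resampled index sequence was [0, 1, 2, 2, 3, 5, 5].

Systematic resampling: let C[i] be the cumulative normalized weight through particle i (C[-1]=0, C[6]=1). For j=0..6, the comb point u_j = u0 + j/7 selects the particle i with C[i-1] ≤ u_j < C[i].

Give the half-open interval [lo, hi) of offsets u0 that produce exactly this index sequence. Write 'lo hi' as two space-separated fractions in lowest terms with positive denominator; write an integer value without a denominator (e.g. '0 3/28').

C = [3/17, 5/17, 1/2, 21/34, 25/34, 33/34, 1]
j=0 picked index 0: u0 ∈ [0, 3/17)
j=1 picked index 1: u0 ∈ [4/119, 18/119)
j=2 picked index 2: u0 ∈ [1/119, 3/14)
j=3 picked index 2: u0 ∈ [-16/119, 1/14)
j=4 picked index 3: u0 ∈ [-1/14, 11/238)
j=5 picked index 5: u0 ∈ [5/238, 61/238)
j=6 picked index 5: u0 ∈ [-29/238, 27/238)
intersection: [4/119, 11/238)

4/119 11/238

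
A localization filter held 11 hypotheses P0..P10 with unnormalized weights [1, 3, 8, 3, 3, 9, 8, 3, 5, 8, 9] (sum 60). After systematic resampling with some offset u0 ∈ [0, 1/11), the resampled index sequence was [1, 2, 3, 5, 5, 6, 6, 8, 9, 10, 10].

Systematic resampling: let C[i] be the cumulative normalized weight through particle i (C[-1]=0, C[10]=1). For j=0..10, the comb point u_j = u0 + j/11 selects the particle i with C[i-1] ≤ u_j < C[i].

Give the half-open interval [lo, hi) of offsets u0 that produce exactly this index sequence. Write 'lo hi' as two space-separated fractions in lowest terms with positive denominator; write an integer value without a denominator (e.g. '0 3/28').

7/220 5/132

C = [1/60, 1/15, 1/5, 1/4, 3/10, 9/20, 7/12, 19/30, 43/60, 17/20, 1]
j=0 picked index 1: u0 ∈ [1/60, 1/15)
j=1 picked index 2: u0 ∈ [-4/165, 6/55)
j=2 picked index 3: u0 ∈ [1/55, 3/44)
j=3 picked index 5: u0 ∈ [3/110, 39/220)
j=4 picked index 5: u0 ∈ [-7/110, 19/220)
j=5 picked index 6: u0 ∈ [-1/220, 17/132)
j=6 picked index 6: u0 ∈ [-21/220, 5/132)
j=7 picked index 8: u0 ∈ [-1/330, 53/660)
j=8 picked index 9: u0 ∈ [-7/660, 27/220)
j=9 picked index 10: u0 ∈ [7/220, 2/11)
j=10 picked index 10: u0 ∈ [-13/220, 1/11)
intersection: [7/220, 5/132)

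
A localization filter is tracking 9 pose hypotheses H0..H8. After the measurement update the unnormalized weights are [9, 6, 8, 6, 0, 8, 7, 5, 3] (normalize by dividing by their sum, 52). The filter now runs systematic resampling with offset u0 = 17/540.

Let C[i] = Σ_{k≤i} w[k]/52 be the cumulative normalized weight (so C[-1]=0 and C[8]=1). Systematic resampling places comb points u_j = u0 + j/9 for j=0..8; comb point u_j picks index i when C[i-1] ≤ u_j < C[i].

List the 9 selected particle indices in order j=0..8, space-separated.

C = [9/52, 15/52, 23/52, 29/52, 29/52, 37/52, 11/13, 49/52, 1]
j=0: u_0=17/540 ∈ [0, 9/52) → index 0
j=1: u_1=77/540 ∈ [0, 9/52) → index 0
j=2: u_2=137/540 ∈ [9/52, 15/52) → index 1
j=3: u_3=197/540 ∈ [15/52, 23/52) → index 2
j=4: u_4=257/540 ∈ [23/52, 29/52) → index 3
j=5: u_5=317/540 ∈ [29/52, 37/52) → index 5
j=6: u_6=377/540 ∈ [29/52, 37/52) → index 5
j=7: u_7=437/540 ∈ [37/52, 11/13) → index 6
j=8: u_8=497/540 ∈ [11/13, 49/52) → index 7

0 0 1 2 3 5 5 6 7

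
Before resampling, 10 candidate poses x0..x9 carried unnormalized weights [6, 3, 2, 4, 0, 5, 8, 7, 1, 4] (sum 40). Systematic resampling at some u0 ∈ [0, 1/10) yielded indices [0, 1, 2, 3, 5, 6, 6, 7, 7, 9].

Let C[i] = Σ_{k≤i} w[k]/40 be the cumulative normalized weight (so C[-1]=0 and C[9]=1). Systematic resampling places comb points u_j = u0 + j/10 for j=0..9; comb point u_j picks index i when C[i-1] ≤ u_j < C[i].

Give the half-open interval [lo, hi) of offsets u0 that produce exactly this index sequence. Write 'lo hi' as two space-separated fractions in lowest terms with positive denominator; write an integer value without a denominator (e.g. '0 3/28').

C = [3/20, 9/40, 11/40, 3/8, 3/8, 1/2, 7/10, 7/8, 9/10, 1]
j=0 picked index 0: u0 ∈ [0, 3/20)
j=1 picked index 1: u0 ∈ [1/20, 1/8)
j=2 picked index 2: u0 ∈ [1/40, 3/40)
j=3 picked index 3: u0 ∈ [-1/40, 3/40)
j=4 picked index 5: u0 ∈ [-1/40, 1/10)
j=5 picked index 6: u0 ∈ [0, 1/5)
j=6 picked index 6: u0 ∈ [-1/10, 1/10)
j=7 picked index 7: u0 ∈ [0, 7/40)
j=8 picked index 7: u0 ∈ [-1/10, 3/40)
j=9 picked index 9: u0 ∈ [0, 1/10)
intersection: [1/20, 3/40)

1/20 3/40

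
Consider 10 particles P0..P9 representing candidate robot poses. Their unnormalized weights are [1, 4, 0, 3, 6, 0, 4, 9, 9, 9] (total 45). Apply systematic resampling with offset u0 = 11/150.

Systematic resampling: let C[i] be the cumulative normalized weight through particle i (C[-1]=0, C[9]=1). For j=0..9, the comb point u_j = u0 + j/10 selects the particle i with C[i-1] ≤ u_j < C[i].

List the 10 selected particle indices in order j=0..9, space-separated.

C = [1/45, 1/9, 1/9, 8/45, 14/45, 14/45, 2/5, 3/5, 4/5, 1]
j=0: u_0=11/150 ∈ [1/45, 1/9) → index 1
j=1: u_1=13/75 ∈ [1/9, 8/45) → index 3
j=2: u_2=41/150 ∈ [8/45, 14/45) → index 4
j=3: u_3=28/75 ∈ [14/45, 2/5) → index 6
j=4: u_4=71/150 ∈ [2/5, 3/5) → index 7
j=5: u_5=43/75 ∈ [2/5, 3/5) → index 7
j=6: u_6=101/150 ∈ [3/5, 4/5) → index 8
j=7: u_7=58/75 ∈ [3/5, 4/5) → index 8
j=8: u_8=131/150 ∈ [4/5, 1) → index 9
j=9: u_9=73/75 ∈ [4/5, 1) → index 9

1 3 4 6 7 7 8 8 9 9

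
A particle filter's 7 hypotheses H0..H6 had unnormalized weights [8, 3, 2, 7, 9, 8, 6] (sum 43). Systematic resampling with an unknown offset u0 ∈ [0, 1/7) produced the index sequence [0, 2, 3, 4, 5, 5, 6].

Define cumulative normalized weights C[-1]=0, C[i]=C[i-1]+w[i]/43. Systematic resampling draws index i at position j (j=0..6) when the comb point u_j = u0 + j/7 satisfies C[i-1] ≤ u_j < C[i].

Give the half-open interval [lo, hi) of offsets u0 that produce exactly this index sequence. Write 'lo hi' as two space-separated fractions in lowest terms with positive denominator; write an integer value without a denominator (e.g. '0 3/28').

C = [8/43, 11/43, 13/43, 20/43, 29/43, 37/43, 1]
j=0 picked index 0: u0 ∈ [0, 8/43)
j=1 picked index 2: u0 ∈ [34/301, 48/301)
j=2 picked index 3: u0 ∈ [5/301, 54/301)
j=3 picked index 4: u0 ∈ [11/301, 74/301)
j=4 picked index 5: u0 ∈ [31/301, 87/301)
j=5 picked index 5: u0 ∈ [-12/301, 44/301)
j=6 picked index 6: u0 ∈ [1/301, 1/7)
intersection: [34/301, 1/7)

34/301 1/7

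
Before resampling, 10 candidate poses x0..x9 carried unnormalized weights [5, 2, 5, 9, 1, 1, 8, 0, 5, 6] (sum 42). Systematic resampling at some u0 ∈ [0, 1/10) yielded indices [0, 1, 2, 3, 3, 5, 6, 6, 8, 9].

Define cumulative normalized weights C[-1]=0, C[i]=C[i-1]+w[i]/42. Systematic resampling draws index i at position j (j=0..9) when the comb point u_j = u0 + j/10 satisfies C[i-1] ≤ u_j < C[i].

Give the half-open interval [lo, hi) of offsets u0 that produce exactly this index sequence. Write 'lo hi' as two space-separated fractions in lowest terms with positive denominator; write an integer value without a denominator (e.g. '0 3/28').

C = [5/42, 1/6, 2/7, 1/2, 11/21, 23/42, 31/42, 31/42, 6/7, 1]
j=0 picked index 0: u0 ∈ [0, 5/42)
j=1 picked index 1: u0 ∈ [2/105, 1/15)
j=2 picked index 2: u0 ∈ [-1/30, 3/35)
j=3 picked index 3: u0 ∈ [-1/70, 1/5)
j=4 picked index 3: u0 ∈ [-4/35, 1/10)
j=5 picked index 5: u0 ∈ [1/42, 1/21)
j=6 picked index 6: u0 ∈ [-11/210, 29/210)
j=7 picked index 6: u0 ∈ [-16/105, 4/105)
j=8 picked index 8: u0 ∈ [-13/210, 2/35)
j=9 picked index 9: u0 ∈ [-3/70, 1/10)
intersection: [1/42, 4/105)

1/42 4/105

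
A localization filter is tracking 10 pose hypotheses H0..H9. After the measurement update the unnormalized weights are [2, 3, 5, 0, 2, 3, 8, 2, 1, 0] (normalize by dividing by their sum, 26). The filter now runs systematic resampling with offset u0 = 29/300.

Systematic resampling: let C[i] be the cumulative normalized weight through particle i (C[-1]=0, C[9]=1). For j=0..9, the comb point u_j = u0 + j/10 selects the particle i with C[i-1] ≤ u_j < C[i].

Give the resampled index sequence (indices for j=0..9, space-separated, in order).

C = [1/13, 5/26, 5/13, 5/13, 6/13, 15/26, 23/26, 25/26, 1, 1]
j=0: u_0=29/300 ∈ [1/13, 5/26) → index 1
j=1: u_1=59/300 ∈ [5/26, 5/13) → index 2
j=2: u_2=89/300 ∈ [5/26, 5/13) → index 2
j=3: u_3=119/300 ∈ [5/13, 6/13) → index 4
j=4: u_4=149/300 ∈ [6/13, 15/26) → index 5
j=5: u_5=179/300 ∈ [15/26, 23/26) → index 6
j=6: u_6=209/300 ∈ [15/26, 23/26) → index 6
j=7: u_7=239/300 ∈ [15/26, 23/26) → index 6
j=8: u_8=269/300 ∈ [23/26, 25/26) → index 7
j=9: u_9=299/300 ∈ [25/26, 1) → index 8

1 2 2 4 5 6 6 6 7 8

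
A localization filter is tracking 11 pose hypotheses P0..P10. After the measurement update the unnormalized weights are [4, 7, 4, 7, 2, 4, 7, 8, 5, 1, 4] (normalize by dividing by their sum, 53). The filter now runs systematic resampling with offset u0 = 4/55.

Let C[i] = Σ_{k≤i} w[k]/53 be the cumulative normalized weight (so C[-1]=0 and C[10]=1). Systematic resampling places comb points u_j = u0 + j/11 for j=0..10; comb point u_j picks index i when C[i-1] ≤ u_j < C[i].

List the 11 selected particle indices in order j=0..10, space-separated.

C = [4/53, 11/53, 15/53, 22/53, 24/53, 28/53, 35/53, 43/53, 48/53, 49/53, 1]
j=0: u_0=4/55 ∈ [0, 4/53) → index 0
j=1: u_1=9/55 ∈ [4/53, 11/53) → index 1
j=2: u_2=14/55 ∈ [11/53, 15/53) → index 2
j=3: u_3=19/55 ∈ [15/53, 22/53) → index 3
j=4: u_4=24/55 ∈ [22/53, 24/53) → index 4
j=5: u_5=29/55 ∈ [24/53, 28/53) → index 5
j=6: u_6=34/55 ∈ [28/53, 35/53) → index 6
j=7: u_7=39/55 ∈ [35/53, 43/53) → index 7
j=8: u_8=4/5 ∈ [35/53, 43/53) → index 7
j=9: u_9=49/55 ∈ [43/53, 48/53) → index 8
j=10: u_10=54/55 ∈ [49/53, 1) → index 10

0 1 2 3 4 5 6 7 7 8 10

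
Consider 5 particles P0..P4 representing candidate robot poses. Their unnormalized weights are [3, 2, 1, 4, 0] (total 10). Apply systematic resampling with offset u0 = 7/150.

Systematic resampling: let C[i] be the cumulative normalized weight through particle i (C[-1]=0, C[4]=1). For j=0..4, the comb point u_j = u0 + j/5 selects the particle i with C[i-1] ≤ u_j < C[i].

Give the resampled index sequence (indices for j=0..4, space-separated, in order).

0 0 1 3 3

C = [3/10, 1/2, 3/5, 1, 1]
j=0: u_0=7/150 ∈ [0, 3/10) → index 0
j=1: u_1=37/150 ∈ [0, 3/10) → index 0
j=2: u_2=67/150 ∈ [3/10, 1/2) → index 1
j=3: u_3=97/150 ∈ [3/5, 1) → index 3
j=4: u_4=127/150 ∈ [3/5, 1) → index 3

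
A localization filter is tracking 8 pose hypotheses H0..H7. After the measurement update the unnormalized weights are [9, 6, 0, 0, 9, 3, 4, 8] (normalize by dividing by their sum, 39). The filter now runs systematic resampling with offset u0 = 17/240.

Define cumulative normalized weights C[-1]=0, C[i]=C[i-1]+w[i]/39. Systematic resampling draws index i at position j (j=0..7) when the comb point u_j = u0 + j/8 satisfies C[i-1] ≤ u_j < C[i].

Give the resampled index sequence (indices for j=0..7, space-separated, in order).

0 0 1 4 4 6 7 7

C = [3/13, 5/13, 5/13, 5/13, 8/13, 9/13, 31/39, 1]
j=0: u_0=17/240 ∈ [0, 3/13) → index 0
j=1: u_1=47/240 ∈ [0, 3/13) → index 0
j=2: u_2=77/240 ∈ [3/13, 5/13) → index 1
j=3: u_3=107/240 ∈ [5/13, 8/13) → index 4
j=4: u_4=137/240 ∈ [5/13, 8/13) → index 4
j=5: u_5=167/240 ∈ [9/13, 31/39) → index 6
j=6: u_6=197/240 ∈ [31/39, 1) → index 7
j=7: u_7=227/240 ∈ [31/39, 1) → index 7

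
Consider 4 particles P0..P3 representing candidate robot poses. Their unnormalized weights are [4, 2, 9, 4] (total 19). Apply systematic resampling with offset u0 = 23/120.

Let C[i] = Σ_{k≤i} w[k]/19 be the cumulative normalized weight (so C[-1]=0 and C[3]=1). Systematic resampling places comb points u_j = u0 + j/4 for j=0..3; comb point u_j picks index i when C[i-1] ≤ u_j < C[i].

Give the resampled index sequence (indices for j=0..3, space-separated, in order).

C = [4/19, 6/19, 15/19, 1]
j=0: u_0=23/120 ∈ [0, 4/19) → index 0
j=1: u_1=53/120 ∈ [6/19, 15/19) → index 2
j=2: u_2=83/120 ∈ [6/19, 15/19) → index 2
j=3: u_3=113/120 ∈ [15/19, 1) → index 3

0 2 2 3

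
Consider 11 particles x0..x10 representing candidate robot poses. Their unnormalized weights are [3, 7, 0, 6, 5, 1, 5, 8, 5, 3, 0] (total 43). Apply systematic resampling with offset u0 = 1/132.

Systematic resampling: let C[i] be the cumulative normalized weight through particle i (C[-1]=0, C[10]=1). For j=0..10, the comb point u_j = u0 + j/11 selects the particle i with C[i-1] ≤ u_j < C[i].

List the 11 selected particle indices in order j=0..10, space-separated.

0 1 1 3 3 4 6 7 7 8 8

C = [3/43, 10/43, 10/43, 16/43, 21/43, 22/43, 27/43, 35/43, 40/43, 1, 1]
j=0: u_0=1/132 ∈ [0, 3/43) → index 0
j=1: u_1=13/132 ∈ [3/43, 10/43) → index 1
j=2: u_2=25/132 ∈ [3/43, 10/43) → index 1
j=3: u_3=37/132 ∈ [10/43, 16/43) → index 3
j=4: u_4=49/132 ∈ [10/43, 16/43) → index 3
j=5: u_5=61/132 ∈ [16/43, 21/43) → index 4
j=6: u_6=73/132 ∈ [22/43, 27/43) → index 6
j=7: u_7=85/132 ∈ [27/43, 35/43) → index 7
j=8: u_8=97/132 ∈ [27/43, 35/43) → index 7
j=9: u_9=109/132 ∈ [35/43, 40/43) → index 8
j=10: u_10=11/12 ∈ [35/43, 40/43) → index 8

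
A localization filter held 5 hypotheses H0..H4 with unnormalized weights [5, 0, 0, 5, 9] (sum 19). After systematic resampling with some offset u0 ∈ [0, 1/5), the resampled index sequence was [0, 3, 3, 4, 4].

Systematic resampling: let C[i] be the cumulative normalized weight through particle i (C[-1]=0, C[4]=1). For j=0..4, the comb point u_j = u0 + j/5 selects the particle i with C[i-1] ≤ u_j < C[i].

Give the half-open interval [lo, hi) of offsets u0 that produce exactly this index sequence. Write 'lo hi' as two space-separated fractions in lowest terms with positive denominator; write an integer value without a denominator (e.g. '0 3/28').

6/95 12/95

C = [5/19, 5/19, 5/19, 10/19, 1]
j=0 picked index 0: u0 ∈ [0, 5/19)
j=1 picked index 3: u0 ∈ [6/95, 31/95)
j=2 picked index 3: u0 ∈ [-13/95, 12/95)
j=3 picked index 4: u0 ∈ [-7/95, 2/5)
j=4 picked index 4: u0 ∈ [-26/95, 1/5)
intersection: [6/95, 12/95)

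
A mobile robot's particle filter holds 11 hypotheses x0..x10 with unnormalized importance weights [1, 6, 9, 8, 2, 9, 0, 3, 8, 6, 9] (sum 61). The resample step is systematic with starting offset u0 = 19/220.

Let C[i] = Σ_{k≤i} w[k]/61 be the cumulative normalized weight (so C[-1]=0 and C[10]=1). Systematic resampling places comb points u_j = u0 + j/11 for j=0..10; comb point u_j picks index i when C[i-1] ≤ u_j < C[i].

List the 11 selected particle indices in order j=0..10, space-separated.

1 2 3 3 5 5 8 8 9 10 10

C = [1/61, 7/61, 16/61, 24/61, 26/61, 35/61, 35/61, 38/61, 46/61, 52/61, 1]
j=0: u_0=19/220 ∈ [1/61, 7/61) → index 1
j=1: u_1=39/220 ∈ [7/61, 16/61) → index 2
j=2: u_2=59/220 ∈ [16/61, 24/61) → index 3
j=3: u_3=79/220 ∈ [16/61, 24/61) → index 3
j=4: u_4=9/20 ∈ [26/61, 35/61) → index 5
j=5: u_5=119/220 ∈ [26/61, 35/61) → index 5
j=6: u_6=139/220 ∈ [38/61, 46/61) → index 8
j=7: u_7=159/220 ∈ [38/61, 46/61) → index 8
j=8: u_8=179/220 ∈ [46/61, 52/61) → index 9
j=9: u_9=199/220 ∈ [52/61, 1) → index 10
j=10: u_10=219/220 ∈ [52/61, 1) → index 10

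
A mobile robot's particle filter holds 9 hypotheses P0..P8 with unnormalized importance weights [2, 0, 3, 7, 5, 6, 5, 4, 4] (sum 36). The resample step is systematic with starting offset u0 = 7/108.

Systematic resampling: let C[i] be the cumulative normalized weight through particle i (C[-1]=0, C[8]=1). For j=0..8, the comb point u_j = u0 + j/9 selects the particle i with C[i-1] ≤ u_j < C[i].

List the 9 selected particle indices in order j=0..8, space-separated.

2 3 3 4 5 5 6 7 8

C = [1/18, 1/18, 5/36, 1/3, 17/36, 23/36, 7/9, 8/9, 1]
j=0: u_0=7/108 ∈ [1/18, 5/36) → index 2
j=1: u_1=19/108 ∈ [5/36, 1/3) → index 3
j=2: u_2=31/108 ∈ [5/36, 1/3) → index 3
j=3: u_3=43/108 ∈ [1/3, 17/36) → index 4
j=4: u_4=55/108 ∈ [17/36, 23/36) → index 5
j=5: u_5=67/108 ∈ [17/36, 23/36) → index 5
j=6: u_6=79/108 ∈ [23/36, 7/9) → index 6
j=7: u_7=91/108 ∈ [7/9, 8/9) → index 7
j=8: u_8=103/108 ∈ [8/9, 1) → index 8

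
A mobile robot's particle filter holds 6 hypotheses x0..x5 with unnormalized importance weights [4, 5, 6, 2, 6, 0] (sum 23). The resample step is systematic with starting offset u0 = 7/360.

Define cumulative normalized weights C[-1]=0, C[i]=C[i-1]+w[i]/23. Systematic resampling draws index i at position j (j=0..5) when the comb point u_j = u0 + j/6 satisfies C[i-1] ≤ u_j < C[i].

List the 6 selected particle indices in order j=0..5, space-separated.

0 1 1 2 3 4

C = [4/23, 9/23, 15/23, 17/23, 1, 1]
j=0: u_0=7/360 ∈ [0, 4/23) → index 0
j=1: u_1=67/360 ∈ [4/23, 9/23) → index 1
j=2: u_2=127/360 ∈ [4/23, 9/23) → index 1
j=3: u_3=187/360 ∈ [9/23, 15/23) → index 2
j=4: u_4=247/360 ∈ [15/23, 17/23) → index 3
j=5: u_5=307/360 ∈ [17/23, 1) → index 4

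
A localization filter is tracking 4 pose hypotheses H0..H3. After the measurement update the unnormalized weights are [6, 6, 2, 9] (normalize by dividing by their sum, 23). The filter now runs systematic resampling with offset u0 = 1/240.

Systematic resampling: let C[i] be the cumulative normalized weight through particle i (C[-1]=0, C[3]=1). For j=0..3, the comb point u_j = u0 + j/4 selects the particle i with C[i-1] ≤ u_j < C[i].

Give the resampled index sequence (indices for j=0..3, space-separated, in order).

C = [6/23, 12/23, 14/23, 1]
j=0: u_0=1/240 ∈ [0, 6/23) → index 0
j=1: u_1=61/240 ∈ [0, 6/23) → index 0
j=2: u_2=121/240 ∈ [6/23, 12/23) → index 1
j=3: u_3=181/240 ∈ [14/23, 1) → index 3

0 0 1 3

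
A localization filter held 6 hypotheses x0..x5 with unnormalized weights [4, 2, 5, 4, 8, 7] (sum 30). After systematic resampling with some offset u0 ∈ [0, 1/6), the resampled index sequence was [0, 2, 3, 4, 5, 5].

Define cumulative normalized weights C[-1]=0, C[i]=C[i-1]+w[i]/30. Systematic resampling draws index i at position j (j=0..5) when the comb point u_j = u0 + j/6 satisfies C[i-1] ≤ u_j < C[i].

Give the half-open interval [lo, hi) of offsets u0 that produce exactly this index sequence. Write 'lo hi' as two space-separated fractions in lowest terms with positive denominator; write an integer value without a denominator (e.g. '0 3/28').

C = [2/15, 1/5, 11/30, 1/2, 23/30, 1]
j=0 picked index 0: u0 ∈ [0, 2/15)
j=1 picked index 2: u0 ∈ [1/30, 1/5)
j=2 picked index 3: u0 ∈ [1/30, 1/6)
j=3 picked index 4: u0 ∈ [0, 4/15)
j=4 picked index 5: u0 ∈ [1/10, 1/3)
j=5 picked index 5: u0 ∈ [-1/15, 1/6)
intersection: [1/10, 2/15)

1/10 2/15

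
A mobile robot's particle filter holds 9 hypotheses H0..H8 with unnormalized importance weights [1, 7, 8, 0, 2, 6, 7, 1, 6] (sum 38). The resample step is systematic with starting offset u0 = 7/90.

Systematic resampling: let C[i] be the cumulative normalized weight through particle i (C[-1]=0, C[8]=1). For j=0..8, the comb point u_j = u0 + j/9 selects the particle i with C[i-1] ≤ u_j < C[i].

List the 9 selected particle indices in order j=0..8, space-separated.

1 1 2 2 5 6 6 8 8

C = [1/38, 4/19, 8/19, 8/19, 9/19, 12/19, 31/38, 16/19, 1]
j=0: u_0=7/90 ∈ [1/38, 4/19) → index 1
j=1: u_1=17/90 ∈ [1/38, 4/19) → index 1
j=2: u_2=3/10 ∈ [4/19, 8/19) → index 2
j=3: u_3=37/90 ∈ [4/19, 8/19) → index 2
j=4: u_4=47/90 ∈ [9/19, 12/19) → index 5
j=5: u_5=19/30 ∈ [12/19, 31/38) → index 6
j=6: u_6=67/90 ∈ [12/19, 31/38) → index 6
j=7: u_7=77/90 ∈ [16/19, 1) → index 8
j=8: u_8=29/30 ∈ [16/19, 1) → index 8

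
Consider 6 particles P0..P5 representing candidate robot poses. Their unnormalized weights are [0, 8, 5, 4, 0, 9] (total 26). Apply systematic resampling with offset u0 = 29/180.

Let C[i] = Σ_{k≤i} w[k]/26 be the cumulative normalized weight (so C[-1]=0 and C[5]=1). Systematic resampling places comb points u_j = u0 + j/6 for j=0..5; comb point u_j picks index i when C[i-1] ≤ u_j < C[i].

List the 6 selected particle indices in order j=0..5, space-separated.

1 2 2 5 5 5

C = [0, 4/13, 1/2, 17/26, 17/26, 1]
j=0: u_0=29/180 ∈ [0, 4/13) → index 1
j=1: u_1=59/180 ∈ [4/13, 1/2) → index 2
j=2: u_2=89/180 ∈ [4/13, 1/2) → index 2
j=3: u_3=119/180 ∈ [17/26, 1) → index 5
j=4: u_4=149/180 ∈ [17/26, 1) → index 5
j=5: u_5=179/180 ∈ [17/26, 1) → index 5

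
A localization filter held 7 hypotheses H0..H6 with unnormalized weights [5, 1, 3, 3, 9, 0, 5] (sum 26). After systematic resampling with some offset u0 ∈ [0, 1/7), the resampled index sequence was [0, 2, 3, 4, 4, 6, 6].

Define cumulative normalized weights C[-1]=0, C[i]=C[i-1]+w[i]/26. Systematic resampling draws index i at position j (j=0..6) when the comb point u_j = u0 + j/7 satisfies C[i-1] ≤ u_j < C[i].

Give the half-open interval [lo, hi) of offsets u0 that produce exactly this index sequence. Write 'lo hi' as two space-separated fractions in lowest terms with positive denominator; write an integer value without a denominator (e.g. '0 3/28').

17/182 1/7

C = [5/26, 3/13, 9/26, 6/13, 21/26, 21/26, 1]
j=0 picked index 0: u0 ∈ [0, 5/26)
j=1 picked index 2: u0 ∈ [8/91, 37/182)
j=2 picked index 3: u0 ∈ [11/182, 16/91)
j=3 picked index 4: u0 ∈ [3/91, 69/182)
j=4 picked index 4: u0 ∈ [-10/91, 43/182)
j=5 picked index 6: u0 ∈ [17/182, 2/7)
j=6 picked index 6: u0 ∈ [-9/182, 1/7)
intersection: [17/182, 1/7)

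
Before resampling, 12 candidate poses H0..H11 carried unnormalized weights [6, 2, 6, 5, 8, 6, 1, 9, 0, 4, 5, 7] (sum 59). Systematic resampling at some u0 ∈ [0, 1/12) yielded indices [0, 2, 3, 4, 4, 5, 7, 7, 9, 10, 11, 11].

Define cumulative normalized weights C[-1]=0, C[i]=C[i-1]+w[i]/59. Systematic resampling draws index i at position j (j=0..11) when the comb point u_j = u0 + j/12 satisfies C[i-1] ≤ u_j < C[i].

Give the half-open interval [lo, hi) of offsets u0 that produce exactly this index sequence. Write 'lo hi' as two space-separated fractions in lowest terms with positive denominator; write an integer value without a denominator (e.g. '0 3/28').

9/118 1/12

C = [6/59, 8/59, 14/59, 19/59, 27/59, 33/59, 34/59, 43/59, 43/59, 47/59, 52/59, 1]
j=0 picked index 0: u0 ∈ [0, 6/59)
j=1 picked index 2: u0 ∈ [37/708, 109/708)
j=2 picked index 3: u0 ∈ [25/354, 55/354)
j=3 picked index 4: u0 ∈ [17/236, 49/236)
j=4 picked index 4: u0 ∈ [-2/177, 22/177)
j=5 picked index 5: u0 ∈ [29/708, 101/708)
j=6 picked index 7: u0 ∈ [9/118, 27/118)
j=7 picked index 7: u0 ∈ [-5/708, 103/708)
j=8 picked index 9: u0 ∈ [11/177, 23/177)
j=9 picked index 10: u0 ∈ [11/236, 31/236)
j=10 picked index 11: u0 ∈ [17/354, 1/6)
j=11 picked index 11: u0 ∈ [-25/708, 1/12)
intersection: [9/118, 1/12)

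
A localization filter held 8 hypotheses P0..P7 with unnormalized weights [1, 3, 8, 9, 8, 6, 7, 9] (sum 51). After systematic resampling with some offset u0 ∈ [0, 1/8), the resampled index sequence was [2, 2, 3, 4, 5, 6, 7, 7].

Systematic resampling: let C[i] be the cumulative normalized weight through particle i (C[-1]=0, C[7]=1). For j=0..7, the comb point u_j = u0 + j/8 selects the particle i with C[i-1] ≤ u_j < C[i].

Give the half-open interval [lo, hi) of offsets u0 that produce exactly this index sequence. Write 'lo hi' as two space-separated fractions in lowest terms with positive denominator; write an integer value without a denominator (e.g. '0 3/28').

C = [1/51, 4/51, 4/17, 7/17, 29/51, 35/51, 14/17, 1]
j=0 picked index 2: u0 ∈ [4/51, 4/17)
j=1 picked index 2: u0 ∈ [-19/408, 15/136)
j=2 picked index 3: u0 ∈ [-1/68, 11/68)
j=3 picked index 4: u0 ∈ [5/136, 79/408)
j=4 picked index 5: u0 ∈ [7/102, 19/102)
j=5 picked index 6: u0 ∈ [25/408, 27/136)
j=6 picked index 7: u0 ∈ [5/68, 1/4)
j=7 picked index 7: u0 ∈ [-7/136, 1/8)
intersection: [4/51, 15/136)

4/51 15/136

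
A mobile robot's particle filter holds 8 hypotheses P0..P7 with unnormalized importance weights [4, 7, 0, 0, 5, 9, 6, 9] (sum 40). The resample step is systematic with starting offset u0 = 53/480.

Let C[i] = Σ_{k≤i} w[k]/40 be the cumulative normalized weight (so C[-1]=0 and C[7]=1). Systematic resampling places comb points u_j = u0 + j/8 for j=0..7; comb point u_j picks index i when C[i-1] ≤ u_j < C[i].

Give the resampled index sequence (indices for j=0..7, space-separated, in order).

1 1 4 5 5 6 7 7

C = [1/10, 11/40, 11/40, 11/40, 2/5, 5/8, 31/40, 1]
j=0: u_0=53/480 ∈ [1/10, 11/40) → index 1
j=1: u_1=113/480 ∈ [1/10, 11/40) → index 1
j=2: u_2=173/480 ∈ [11/40, 2/5) → index 4
j=3: u_3=233/480 ∈ [2/5, 5/8) → index 5
j=4: u_4=293/480 ∈ [2/5, 5/8) → index 5
j=5: u_5=353/480 ∈ [5/8, 31/40) → index 6
j=6: u_6=413/480 ∈ [31/40, 1) → index 7
j=7: u_7=473/480 ∈ [31/40, 1) → index 7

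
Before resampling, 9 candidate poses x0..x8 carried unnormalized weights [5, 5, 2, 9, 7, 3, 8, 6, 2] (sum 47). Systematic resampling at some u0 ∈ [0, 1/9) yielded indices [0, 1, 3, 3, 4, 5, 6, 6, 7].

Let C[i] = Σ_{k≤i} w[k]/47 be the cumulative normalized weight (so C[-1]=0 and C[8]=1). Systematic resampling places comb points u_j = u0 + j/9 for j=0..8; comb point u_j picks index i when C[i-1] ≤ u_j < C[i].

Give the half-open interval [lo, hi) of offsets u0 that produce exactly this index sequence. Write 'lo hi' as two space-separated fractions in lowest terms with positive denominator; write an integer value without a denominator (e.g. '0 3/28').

17/423 22/423

C = [5/47, 10/47, 12/47, 21/47, 28/47, 31/47, 39/47, 45/47, 1]
j=0 picked index 0: u0 ∈ [0, 5/47)
j=1 picked index 1: u0 ∈ [-2/423, 43/423)
j=2 picked index 3: u0 ∈ [14/423, 95/423)
j=3 picked index 3: u0 ∈ [-11/141, 16/141)
j=4 picked index 4: u0 ∈ [1/423, 64/423)
j=5 picked index 5: u0 ∈ [17/423, 44/423)
j=6 picked index 6: u0 ∈ [-1/141, 23/141)
j=7 picked index 6: u0 ∈ [-50/423, 22/423)
j=8 picked index 7: u0 ∈ [-25/423, 29/423)
intersection: [17/423, 22/423)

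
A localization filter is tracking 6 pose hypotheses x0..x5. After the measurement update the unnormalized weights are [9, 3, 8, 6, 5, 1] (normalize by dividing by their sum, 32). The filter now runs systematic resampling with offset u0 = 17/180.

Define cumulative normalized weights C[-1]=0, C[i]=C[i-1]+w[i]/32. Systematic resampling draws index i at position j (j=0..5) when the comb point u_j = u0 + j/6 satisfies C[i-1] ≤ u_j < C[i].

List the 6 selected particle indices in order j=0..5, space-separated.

C = [9/32, 3/8, 5/8, 13/16, 31/32, 1]
j=0: u_0=17/180 ∈ [0, 9/32) → index 0
j=1: u_1=47/180 ∈ [0, 9/32) → index 0
j=2: u_2=77/180 ∈ [3/8, 5/8) → index 2
j=3: u_3=107/180 ∈ [3/8, 5/8) → index 2
j=4: u_4=137/180 ∈ [5/8, 13/16) → index 3
j=5: u_5=167/180 ∈ [13/16, 31/32) → index 4

0 0 2 2 3 4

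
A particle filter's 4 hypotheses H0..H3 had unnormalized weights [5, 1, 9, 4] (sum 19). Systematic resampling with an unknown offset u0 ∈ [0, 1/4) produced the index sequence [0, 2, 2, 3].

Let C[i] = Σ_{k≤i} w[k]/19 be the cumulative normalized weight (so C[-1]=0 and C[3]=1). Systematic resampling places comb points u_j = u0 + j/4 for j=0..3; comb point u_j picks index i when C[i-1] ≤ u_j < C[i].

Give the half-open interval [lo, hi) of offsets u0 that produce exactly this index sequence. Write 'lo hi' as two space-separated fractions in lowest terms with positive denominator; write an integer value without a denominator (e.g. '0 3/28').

C = [5/19, 6/19, 15/19, 1]
j=0 picked index 0: u0 ∈ [0, 5/19)
j=1 picked index 2: u0 ∈ [5/76, 41/76)
j=2 picked index 2: u0 ∈ [-7/38, 11/38)
j=3 picked index 3: u0 ∈ [3/76, 1/4)
intersection: [5/76, 1/4)

5/76 1/4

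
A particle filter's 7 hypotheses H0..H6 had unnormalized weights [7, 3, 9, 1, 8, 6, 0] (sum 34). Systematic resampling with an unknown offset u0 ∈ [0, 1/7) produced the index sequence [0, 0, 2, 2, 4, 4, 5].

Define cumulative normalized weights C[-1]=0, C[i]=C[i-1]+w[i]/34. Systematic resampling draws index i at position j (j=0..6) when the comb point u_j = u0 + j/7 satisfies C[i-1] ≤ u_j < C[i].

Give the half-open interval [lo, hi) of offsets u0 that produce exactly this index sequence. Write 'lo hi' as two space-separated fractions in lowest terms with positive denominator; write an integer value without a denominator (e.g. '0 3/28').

2/119 15/238

C = [7/34, 5/17, 19/34, 10/17, 14/17, 1, 1]
j=0 picked index 0: u0 ∈ [0, 7/34)
j=1 picked index 0: u0 ∈ [-1/7, 15/238)
j=2 picked index 2: u0 ∈ [1/119, 65/238)
j=3 picked index 2: u0 ∈ [-16/119, 31/238)
j=4 picked index 4: u0 ∈ [2/119, 30/119)
j=5 picked index 4: u0 ∈ [-15/119, 13/119)
j=6 picked index 5: u0 ∈ [-4/119, 1/7)
intersection: [2/119, 15/238)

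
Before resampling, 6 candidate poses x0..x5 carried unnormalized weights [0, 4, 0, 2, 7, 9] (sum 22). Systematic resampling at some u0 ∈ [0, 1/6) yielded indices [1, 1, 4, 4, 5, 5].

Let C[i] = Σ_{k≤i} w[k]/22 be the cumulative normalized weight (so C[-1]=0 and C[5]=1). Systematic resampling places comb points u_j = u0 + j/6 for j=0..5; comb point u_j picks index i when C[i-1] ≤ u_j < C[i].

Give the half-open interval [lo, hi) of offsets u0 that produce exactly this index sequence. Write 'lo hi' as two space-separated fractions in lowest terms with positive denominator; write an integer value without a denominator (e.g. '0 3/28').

0 1/66

C = [0, 2/11, 2/11, 3/11, 13/22, 1]
j=0 picked index 1: u0 ∈ [0, 2/11)
j=1 picked index 1: u0 ∈ [-1/6, 1/66)
j=2 picked index 4: u0 ∈ [-2/33, 17/66)
j=3 picked index 4: u0 ∈ [-5/22, 1/11)
j=4 picked index 5: u0 ∈ [-5/66, 1/3)
j=5 picked index 5: u0 ∈ [-8/33, 1/6)
intersection: [0, 1/66)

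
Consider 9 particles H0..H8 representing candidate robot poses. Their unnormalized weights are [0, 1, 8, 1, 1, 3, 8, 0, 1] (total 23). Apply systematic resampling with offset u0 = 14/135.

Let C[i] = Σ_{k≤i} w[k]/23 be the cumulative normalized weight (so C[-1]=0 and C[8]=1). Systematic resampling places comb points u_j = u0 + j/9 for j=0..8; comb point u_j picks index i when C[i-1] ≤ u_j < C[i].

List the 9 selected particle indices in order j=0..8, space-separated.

C = [0, 1/23, 9/23, 10/23, 11/23, 14/23, 22/23, 22/23, 1]
j=0: u_0=14/135 ∈ [1/23, 9/23) → index 2
j=1: u_1=29/135 ∈ [1/23, 9/23) → index 2
j=2: u_2=44/135 ∈ [1/23, 9/23) → index 2
j=3: u_3=59/135 ∈ [10/23, 11/23) → index 4
j=4: u_4=74/135 ∈ [11/23, 14/23) → index 5
j=5: u_5=89/135 ∈ [14/23, 22/23) → index 6
j=6: u_6=104/135 ∈ [14/23, 22/23) → index 6
j=7: u_7=119/135 ∈ [14/23, 22/23) → index 6
j=8: u_8=134/135 ∈ [22/23, 1) → index 8

2 2 2 4 5 6 6 6 8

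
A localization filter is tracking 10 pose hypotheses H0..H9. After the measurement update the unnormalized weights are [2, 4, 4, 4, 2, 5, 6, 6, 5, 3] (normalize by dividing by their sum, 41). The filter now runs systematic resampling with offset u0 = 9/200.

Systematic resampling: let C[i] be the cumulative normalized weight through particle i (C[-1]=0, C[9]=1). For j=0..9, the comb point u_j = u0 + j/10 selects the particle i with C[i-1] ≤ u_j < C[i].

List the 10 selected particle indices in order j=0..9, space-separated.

0 1 3 4 5 6 6 7 8 9

C = [2/41, 6/41, 10/41, 14/41, 16/41, 21/41, 27/41, 33/41, 38/41, 1]
j=0: u_0=9/200 ∈ [0, 2/41) → index 0
j=1: u_1=29/200 ∈ [2/41, 6/41) → index 1
j=2: u_2=49/200 ∈ [10/41, 14/41) → index 3
j=3: u_3=69/200 ∈ [14/41, 16/41) → index 4
j=4: u_4=89/200 ∈ [16/41, 21/41) → index 5
j=5: u_5=109/200 ∈ [21/41, 27/41) → index 6
j=6: u_6=129/200 ∈ [21/41, 27/41) → index 6
j=7: u_7=149/200 ∈ [27/41, 33/41) → index 7
j=8: u_8=169/200 ∈ [33/41, 38/41) → index 8
j=9: u_9=189/200 ∈ [38/41, 1) → index 9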